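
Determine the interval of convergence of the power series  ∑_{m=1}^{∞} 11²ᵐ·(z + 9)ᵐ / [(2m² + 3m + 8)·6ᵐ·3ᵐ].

Ratio test: |a_{m+1}/a_m| = [(2m² + 3m + 8)/(2(m+1)² + 3(m+1) + 8)] · 121/(6·3) → 121/18 as m → ∞.
Thus R = 1/(121/18) = 18/121.
When z = -1071/121, the terms are on the order of 1/m², so the series converges absolutely by comparison with the p-series (p = 2 > 1).
At z = -1107/121: the series is dominated by a constant times Σ 1/m², which converges (p = 2 > 1).

[-1107/121, -1071/121]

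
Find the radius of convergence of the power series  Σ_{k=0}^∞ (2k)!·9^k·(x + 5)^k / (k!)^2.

R = 1/36

Ratio test: |a_{k+1}/a_k| = (2k+1)·(2k+2)/(k+1)² · 9 → 36 as k → ∞.
Hence the series converges for |x + 5| < 1/(36) = 1/36, so the radius of convergence is 1/36.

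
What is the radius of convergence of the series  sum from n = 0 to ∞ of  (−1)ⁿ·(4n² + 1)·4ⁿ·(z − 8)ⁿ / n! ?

R = ∞

Ratio test: |a_{n+1}/a_n| = (4(n+1)² + 1)/(4n² + 1) · 4 · 1/(n+1) → 0 as n → ∞.
The ratio tends to 0 regardless of z, hence R = ∞.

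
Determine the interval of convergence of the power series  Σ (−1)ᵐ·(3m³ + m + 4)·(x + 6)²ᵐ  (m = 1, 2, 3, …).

(-7, -5)

The ratio of consecutive coefficients is (3(m+1)³ + (m+1) + 4)/(3m³ + m + 4) → 1.
Writing y = (x + 6)², the series in y has radius 1, so |x + 6| < √(1) = 1 and R = 1.
Endpoint x = -5: the terms do not tend to 0, so the series diverges.
Endpoint x = -7: the m-th term does not approach 0; divergence by the term test.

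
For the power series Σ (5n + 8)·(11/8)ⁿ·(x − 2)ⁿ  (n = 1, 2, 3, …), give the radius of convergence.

R = 8/11

Apply the ratio test: |a_{n+1}| / |a_n| = [(5(n+1) + 8)/(5n + 8)] · 11/8, which tends to 11/8 as n → ∞.
Convergence for |x − 2| · 11/8 < 1, i.e. |x − 2| < 8/11. So R = 8/11.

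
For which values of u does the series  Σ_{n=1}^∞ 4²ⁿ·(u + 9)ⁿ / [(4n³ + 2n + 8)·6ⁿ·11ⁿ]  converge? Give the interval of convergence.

[-105/8, -39/8]

By the ratio test, |a_{n+1}/a_n| = [(4n³ + 2n + 8)/(4(n+1)³ + 2(n+1) + 8)] · 16/(6·11) → 8/33.
The series converges when 8/33 · |u + 9| < 1, giving R = 33/8.
At u = -39/8: the series is dominated by a constant times Σ 1/n³, which converges (p = 3 > 1).
At u = -105/8: absolute convergence follows by limit comparison with Σ 1/n³.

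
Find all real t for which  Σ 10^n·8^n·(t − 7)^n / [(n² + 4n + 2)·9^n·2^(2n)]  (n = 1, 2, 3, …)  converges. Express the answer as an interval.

[131/20, 149/20]

Apply the ratio test: |a_{n+1}| / |a_n| = [(n² + 4n + 2)/((n+1)² + 4(n+1) + 2)] · 10·8/(9·4), which tends to 20/9 as n → ∞.
Thus R = 1/(20/9) = 9/20.
When t = 149/20, the terms are on the order of 1/n², so the series converges absolutely by comparison with the p-series (p = 2 > 1).
Check t = 131/20: the series is dominated by a constant times Σ 1/n², which converges (p = 2 > 1).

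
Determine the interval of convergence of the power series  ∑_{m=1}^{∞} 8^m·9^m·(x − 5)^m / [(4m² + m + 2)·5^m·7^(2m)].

[115/72, 605/72]

By the ratio test, |a_{m+1}/a_m| = [(4m² + m + 2)/(4(m+1)² + (m+1) + 2)] · 8·9/(5·49) → 72/245.
Hence the series converges for |x − 5| < 1/(72/245) = 245/72, so the radius of convergence is 245/72.
At x = 605/72: the series is dominated by a constant times Σ 1/m², which converges (p = 2 > 1).
Endpoint x = 115/72: the terms are on the order of 1/m², so the series converges absolutely by comparison with the p-series (p = 2 > 1).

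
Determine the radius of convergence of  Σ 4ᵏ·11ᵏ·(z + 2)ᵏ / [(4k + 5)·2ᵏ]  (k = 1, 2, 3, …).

R = 1/22

The ratio of consecutive coefficients is [(4k + 5)/(4(k+1) + 5)] · 4·11/2 → 22.
Convergence for |z + 2| · 22 < 1, i.e. |z + 2| < 1/22. So R = 1/22.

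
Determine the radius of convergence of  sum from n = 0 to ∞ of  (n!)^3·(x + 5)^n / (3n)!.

R = 27

The ratio of consecutive coefficients is (n+1)³/[(3n+1)·(3n+2)·(3n+3)] → 1/27.
Convergence for |x + 5| · 1/27 < 1, i.e. |x + 5| < 27. So R = 27.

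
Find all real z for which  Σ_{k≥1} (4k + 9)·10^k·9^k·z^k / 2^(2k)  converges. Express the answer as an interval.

By the ratio test, |a_{k+1}/a_k| = [(4(k+1) + 9)/(4k + 9)] · 10·9/4 → 45/2.
Thus R = 1/(45/2) = 2/45.
When z = 2/45, the k-th term does not approach 0; divergence by the term test.
Check z = -2/45: the terms have absolute value of order k, which does not tend to 0, so the series diverges by the divergence test.

(-2/45, 2/45)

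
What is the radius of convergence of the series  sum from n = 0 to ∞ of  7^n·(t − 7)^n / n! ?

R = ∞

The ratio of consecutive coefficients is 7 · 1/(n+1) → 0.
The limit is 0, so the series converges for all t; R = ∞.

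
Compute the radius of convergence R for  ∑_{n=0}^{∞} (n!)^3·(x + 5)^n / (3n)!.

R = 27

Ratio test: |a_{n+1}/a_n| = (n+1)³/[(3n+1)·(3n+2)·(3n+3)] → 1/27 as n → ∞.
The series converges when 1/27 · |x + 5| < 1, giving R = 27.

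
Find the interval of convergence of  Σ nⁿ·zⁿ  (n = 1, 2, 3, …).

{0}

By the Cauchy root test, |a_n|^(1/n) = n → ∞.
Since the n-th root of |a_n| is unbounded, the series converges only at z = 0; R = 0.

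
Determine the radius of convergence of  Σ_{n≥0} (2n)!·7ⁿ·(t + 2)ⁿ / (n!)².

By the ratio test, |a_{n+1}/a_n| = (2n+1)·(2n+2)/(n+1)² · 7 → 28.
Convergence for |t + 2| · 28 < 1, i.e. |t + 2| < 1/28. So R = 1/28.

R = 1/28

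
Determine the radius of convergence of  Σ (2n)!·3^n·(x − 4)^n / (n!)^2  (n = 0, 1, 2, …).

Ratio test: |a_{n+1}/a_n| = (2n+1)·(2n+2)/(n+1)² · 3 → 12 as n → ∞.
Thus R = 1/(12) = 1/12.

R = 1/12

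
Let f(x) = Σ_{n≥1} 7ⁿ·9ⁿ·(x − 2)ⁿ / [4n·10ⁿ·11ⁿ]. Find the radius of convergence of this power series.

Apply the ratio test: |a_{n+1}| / |a_n| = [4n/4(n+1)] · 7·9/(10·11), which tends to 63/110 as n → ∞.
Hence the series converges for |x − 2| < 1/(63/110) = 110/63, so the radius of convergence is 110/63.

R = 110/63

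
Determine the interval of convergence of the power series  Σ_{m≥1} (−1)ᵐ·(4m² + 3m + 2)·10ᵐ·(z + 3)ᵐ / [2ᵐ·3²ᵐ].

(-24/5, -6/5)

Ratio test: |a_{m+1}/a_m| = [(4(m+1)² + 3(m+1) + 2)/(4m² + 3m + 2)] · 10/(2·9) → 5/9 as m → ∞.
Hence the series converges for |z + 3| < 1/(5/9) = 9/5, so the radius of convergence is 9/5.
Endpoint z = -6/5: the terms do not tend to 0, so the series diverges.
Endpoint z = -24/5: the terms do not tend to 0, so the series diverges.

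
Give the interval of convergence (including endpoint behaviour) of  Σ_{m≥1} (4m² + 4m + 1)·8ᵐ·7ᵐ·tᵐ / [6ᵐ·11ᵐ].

(-33/28, 33/28)

Ratio test: |a_{m+1}/a_m| = [(4(m+1)² + 4(m+1) + 1)/(4m² + 4m + 1)] · 8·7/(6·11) → 28/33 as m → ∞.
Convergence for |t| · 28/33 < 1, i.e. |t| < 33/28. So R = 33/28.
At t = 33/28: the terms have absolute value of order m², which does not tend to 0, so the series diverges by the divergence test.
Endpoint t = -33/28: the terms do not tend to 0, so the series diverges.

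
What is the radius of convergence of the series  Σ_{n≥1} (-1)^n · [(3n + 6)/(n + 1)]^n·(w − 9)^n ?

R = 1/3

By the Cauchy root test, |a_n|^(1/n) = (3n + 6)/(n + 1) → 3.
Thus R = 1/(3) = 1/3.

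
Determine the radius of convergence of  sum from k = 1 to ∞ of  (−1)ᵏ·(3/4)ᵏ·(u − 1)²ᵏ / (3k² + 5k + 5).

R = 2√3/3

Apply the ratio test: |a_{k+1}| / |a_k| = [(3k² + 5k + 5)/(3(k+1)² + 5(k+1) + 5)] · 3/4, which tends to 3/4 as k → ∞.
Writing y = (u − 1)², the series in y has radius 4/3, so |u − 1| < √(4/3) and R = 2√3/3.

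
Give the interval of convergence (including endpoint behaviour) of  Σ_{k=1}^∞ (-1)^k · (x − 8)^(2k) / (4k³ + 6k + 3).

Apply the ratio test: |a_{k+1}| / |a_k| = (4k³ + 6k + 3)/(4(k+1)³ + 6(k+1) + 3), which tends to 1 as k → ∞.
Since the exponent of (x − 8) increases by 2 each term, convergence requires |x − 8|² < 1, hence R = 1.
At x = 9: the terms are on the order of 1/k³, so the series converges absolutely by comparison with the p-series (p = 3 > 1).
Check x = 7: absolute convergence follows by limit comparison with Σ 1/k³.

[7, 9]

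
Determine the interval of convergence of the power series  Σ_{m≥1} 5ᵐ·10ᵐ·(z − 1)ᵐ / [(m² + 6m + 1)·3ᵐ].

Ratio test: |a_{m+1}/a_m| = [(m² + 6m + 1)/((m+1)² + 6(m+1) + 1)] · 5·10/3 → 50/3 as m → ∞.
Convergence for |z − 1| · 50/3 < 1, i.e. |z − 1| < 3/50. So R = 3/50.
Endpoint z = 53/50: the terms are on the order of 1/m², so the series converges absolutely by comparison with the p-series (p = 2 > 1).
When z = 47/50, the series is dominated by a constant times Σ 1/m², which converges (p = 2 > 1).

[47/50, 53/50]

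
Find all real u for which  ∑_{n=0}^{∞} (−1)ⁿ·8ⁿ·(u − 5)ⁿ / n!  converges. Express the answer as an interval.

By the ratio test, |a_{n+1}/a_n| = 8 · 1/(n+1) → 0.
The ratio tends to 0 regardless of u, hence R = ∞.

(−∞, ∞)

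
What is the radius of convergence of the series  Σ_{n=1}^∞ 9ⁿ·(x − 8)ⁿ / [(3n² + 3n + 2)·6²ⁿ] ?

R = 4

The ratio of consecutive coefficients is [(3n² + 3n + 2)/(3(n+1)² + 3(n+1) + 2)] · 9/36 → 1/4.
Hence the series converges for |x − 8| < 1/(1/4) = 4, so the radius of convergence is 4.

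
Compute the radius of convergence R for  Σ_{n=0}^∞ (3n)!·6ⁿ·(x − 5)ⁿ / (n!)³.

The ratio of consecutive coefficients is (3n+1)·(3n+2)·(3n+3)/(n+1)³ · 6 → 162.
Convergence for |x − 5| · 162 < 1, i.e. |x − 5| < 1/162. So R = 1/162.

R = 1/162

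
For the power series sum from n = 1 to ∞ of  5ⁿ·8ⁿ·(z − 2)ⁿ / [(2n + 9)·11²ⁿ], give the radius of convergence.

By the ratio test, |a_{n+1}/a_n| = [(2n + 9)/(2(n+1) + 9)] · 5·8/121 → 40/121.
Convergence for |z − 2| · 40/121 < 1, i.e. |z − 2| < 121/40. So R = 121/40.

R = 121/40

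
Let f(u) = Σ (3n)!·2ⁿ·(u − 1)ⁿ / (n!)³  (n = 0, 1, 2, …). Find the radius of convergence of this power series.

By the ratio test, |a_{n+1}/a_n| = (3n+1)·(3n+2)·(3n+3)/(n+1)³ · 2 → 54.
Hence the series converges for |u − 1| < 1/(54) = 1/54, so the radius of convergence is 1/54.

R = 1/54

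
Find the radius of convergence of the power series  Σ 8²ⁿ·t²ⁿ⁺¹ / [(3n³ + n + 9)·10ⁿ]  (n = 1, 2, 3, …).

R = √10/8

Ratio test: |a_{n+1}/a_n| = [(3n³ + n + 9)/(3(n+1)³ + (n+1) + 9)] · 64/10 → 32/5 as n → ∞.
Successive powers of t differ by 2, so the series converges when |t|² · 32/5 < 1, i.e. |t| < √(5/32). So R = √10/8.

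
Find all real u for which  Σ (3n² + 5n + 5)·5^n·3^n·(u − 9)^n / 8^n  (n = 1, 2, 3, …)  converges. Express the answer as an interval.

By the ratio test, |a_{n+1}/a_n| = [(3(n+1)² + 5(n+1) + 5)/(3n² + 5n + 5)] · 5·3/8 → 15/8.
The series converges when 15/8 · |u − 9| < 1, giving R = 8/15.
Endpoint u = 143/15: the terms do not tend to 0, so the series diverges.
At u = 127/15: the terms have absolute value of order n², which does not tend to 0, so the series diverges by the divergence test.

(127/15, 143/15)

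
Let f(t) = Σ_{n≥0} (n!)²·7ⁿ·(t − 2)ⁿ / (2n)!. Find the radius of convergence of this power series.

R = 4/7

The ratio of consecutive coefficients is (n+1)²/[(2n+1)·(2n+2)] · 7 → 7/4.
Hence the series converges for |t − 2| < 1/(7/4) = 4/7, so the radius of convergence is 4/7.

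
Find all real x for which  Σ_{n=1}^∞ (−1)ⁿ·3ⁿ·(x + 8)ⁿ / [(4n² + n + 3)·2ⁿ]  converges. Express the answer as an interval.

Ratio test: |a_{n+1}/a_n| = [(4n² + n + 3)/(4(n+1)² + (n+1) + 3)] · 3/2 → 3/2 as n → ∞.
Hence the series converges for |x + 8| < 1/(3/2) = 2/3, so the radius of convergence is 2/3.
When x = -22/3, absolute convergence follows by limit comparison with Σ 1/n².
Endpoint x = -26/3: the series is dominated by a constant times Σ 1/n², which converges (p = 2 > 1).

[-26/3, -22/3]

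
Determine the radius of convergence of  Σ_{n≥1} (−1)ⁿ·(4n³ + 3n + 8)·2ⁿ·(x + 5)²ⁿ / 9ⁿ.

Apply the ratio test: |a_{n+1}| / |a_n| = [(4(n+1)³ + 3(n+1) + 8)/(4n³ + 3n + 8)] · 2/9, which tends to 2/9 as n → ∞.
Writing y = (x + 5)², the series in y has radius 9/2, so |x + 5| < √(9/2) and R = 3√2/2.

R = 3√2/2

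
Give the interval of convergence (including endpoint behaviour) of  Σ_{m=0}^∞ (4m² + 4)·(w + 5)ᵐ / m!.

By the ratio test, |a_{m+1}/a_m| = (4(m+1)² + 4)/(4m² + 4) · 1/(m+1) → 0.
Since the limit is 0 < 1 for every w, the series converges on all of ℝ and R = ∞.

(−∞, ∞)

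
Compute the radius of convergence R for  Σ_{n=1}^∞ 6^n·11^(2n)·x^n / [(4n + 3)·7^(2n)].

The ratio of consecutive coefficients is [(4n + 3)/(4(n+1) + 3)] · 6·121/49 → 726/49.
Thus R = 1/(726/49) = 49/726.

R = 49/726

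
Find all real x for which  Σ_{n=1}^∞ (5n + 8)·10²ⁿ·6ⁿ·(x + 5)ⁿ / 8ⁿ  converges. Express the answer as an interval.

The ratio of consecutive coefficients is [(5(n+1) + 8)/(5n + 8)] · 100·6/8 → 75.
The series converges when 75 · |x + 5| < 1, giving R = 1/75.
Endpoint x = -374/75: the terms do not tend to 0, so the series diverges.
When x = -376/75, the terms have absolute value of order n, which does not tend to 0, so the series diverges by the divergence test.

(-376/75, -374/75)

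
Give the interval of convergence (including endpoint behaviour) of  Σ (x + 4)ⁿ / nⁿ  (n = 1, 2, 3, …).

Applying the root test, |a_n|^(1/n) = 1/n → 0.
Since the n-th root of |a_n| tends to 0, the series converges for all real x; R = ∞.

(−∞, ∞)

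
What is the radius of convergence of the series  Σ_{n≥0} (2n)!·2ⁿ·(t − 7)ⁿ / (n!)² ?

R = 1/8

The ratio of consecutive coefficients is (2n+1)·(2n+2)/(n+1)² · 2 → 8.
Hence the series converges for |t − 7| < 1/(8) = 1/8, so the radius of convergence is 1/8.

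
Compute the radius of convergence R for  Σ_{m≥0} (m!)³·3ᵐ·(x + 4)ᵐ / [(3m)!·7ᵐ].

R = 63

Ratio test: |a_{m+1}/a_m| = (m+1)³/[(3m+1)·(3m+2)·(3m+3)] · 3/7 → 1/63 as m → ∞.
The series converges when 1/63 · |x + 4| < 1, giving R = 63.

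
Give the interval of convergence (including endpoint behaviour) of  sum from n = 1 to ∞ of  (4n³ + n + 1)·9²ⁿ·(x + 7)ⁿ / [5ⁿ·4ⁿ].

(-587/81, -547/81)

By the ratio test, |a_{n+1}/a_n| = [(4(n+1)³ + (n+1) + 1)/(4n³ + n + 1)] · 81/(5·4) → 81/20.
Convergence for |x + 7| · 81/20 < 1, i.e. |x + 7| < 20/81. So R = 20/81.
At x = -547/81: the terms have absolute value of order n³, which does not tend to 0, so the series diverges by the divergence test.
At x = -587/81: the n-th term does not approach 0; divergence by the term test.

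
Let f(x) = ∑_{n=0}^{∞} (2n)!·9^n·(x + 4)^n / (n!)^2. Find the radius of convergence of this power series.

The ratio of consecutive coefficients is (2n+1)·(2n+2)/(n+1)² · 9 → 36.
Thus R = 1/(36) = 1/36.

R = 1/36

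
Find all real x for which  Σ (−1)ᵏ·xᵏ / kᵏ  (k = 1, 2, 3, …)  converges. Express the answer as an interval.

Applying the root test, |a_k|^(1/k) = 1/k → 0.
The limit is 0 for every x, so R = ∞.

(−∞, ∞)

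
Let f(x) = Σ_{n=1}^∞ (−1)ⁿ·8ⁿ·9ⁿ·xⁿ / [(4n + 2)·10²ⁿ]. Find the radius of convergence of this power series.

R = 25/18

By the ratio test, |a_{n+1}/a_n| = [(4n + 2)/(4(n+1) + 2)] · 8·9/100 → 18/25.
Thus R = 1/(18/25) = 25/18.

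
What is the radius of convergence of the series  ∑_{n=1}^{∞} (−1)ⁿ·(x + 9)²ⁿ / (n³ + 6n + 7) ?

By the ratio test, |a_{n+1}/a_n| = (n³ + 6n + 7)/((n+1)³ + 6(n+1) + 7) → 1.
Since the exponent of (x + 9) increases by 2 each term, convergence requires |x + 9|² < 1, hence R = 1.

R = 1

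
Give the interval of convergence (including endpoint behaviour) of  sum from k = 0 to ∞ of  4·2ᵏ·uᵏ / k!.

(−∞, ∞)

Ratio test: |a_{k+1}/a_k| = 4/4 · 2 · 1/(k+1) → 0 as k → ∞.
The ratio tends to 0 regardless of u, hence R = ∞.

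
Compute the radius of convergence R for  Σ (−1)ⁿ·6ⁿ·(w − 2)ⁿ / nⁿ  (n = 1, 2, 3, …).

R = ∞

By the Cauchy root test, |a_n|^(1/n) = 6/n → 0.
The limit is 0 for every w, so R = ∞.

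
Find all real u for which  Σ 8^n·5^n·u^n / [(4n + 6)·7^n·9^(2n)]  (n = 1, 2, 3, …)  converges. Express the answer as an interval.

The ratio of consecutive coefficients is [(4n + 6)/(4(n+1) + 6)] · 8·5/(7·81) → 40/567.
Thus R = 1/(40/567) = 567/40.
Check u = 567/40: the terms behave like c/n; limit comparison with the harmonic series gives divergence.
Endpoint u = -567/40: an alternating series whose terms decrease to 0 in absolute value, so it converges by the Leibniz criterion.

[-567/40, 567/40)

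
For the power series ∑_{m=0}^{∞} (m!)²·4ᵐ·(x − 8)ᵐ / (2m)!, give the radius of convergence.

Apply the ratio test: |a_{m+1}| / |a_m| = (m+1)²/[(2m+1)·(2m+2)] · 4, which tends to 1 as m → ∞.
Hence R = 1.

R = 1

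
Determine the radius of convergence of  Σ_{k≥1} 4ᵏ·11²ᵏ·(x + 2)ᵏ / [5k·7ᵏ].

R = 7/484

Ratio test: |a_{k+1}/a_k| = [5k/5(k+1)] · 4·121/7 → 484/7 as k → ∞.
Hence the series converges for |x + 2| < 1/(484/7) = 7/484, so the radius of convergence is 7/484.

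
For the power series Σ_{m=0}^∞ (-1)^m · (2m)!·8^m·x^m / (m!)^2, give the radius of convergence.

By the ratio test, |a_{m+1}/a_m| = (2m+1)·(2m+2)/(m+1)² · 8 → 32.
Hence the series converges for |x| < 1/(32) = 1/32, so the radius of convergence is 1/32.

R = 1/32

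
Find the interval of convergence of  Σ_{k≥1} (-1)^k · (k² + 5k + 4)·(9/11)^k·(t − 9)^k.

(70/9, 92/9)

The ratio of consecutive coefficients is [((k+1)² + 5(k+1) + 4)/(k² + 5k + 4)] · 9/11 → 9/11.
Convergence for |t − 9| · 9/11 < 1, i.e. |t − 9| < 11/9. So R = 11/9.
When t = 92/9, the terms have absolute value of order k², which does not tend to 0, so the series diverges by the divergence test.
At t = 70/9: the k-th term does not approach 0; divergence by the term test.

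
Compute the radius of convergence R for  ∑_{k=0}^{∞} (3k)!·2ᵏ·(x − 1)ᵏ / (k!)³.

The ratio of consecutive coefficients is (3k+1)·(3k+2)·(3k+3)/(k+1)³ · 2 → 54.
The series converges when 54 · |x − 1| < 1, giving R = 1/54.

R = 1/54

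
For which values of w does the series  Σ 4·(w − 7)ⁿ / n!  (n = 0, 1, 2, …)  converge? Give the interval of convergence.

(−∞, ∞)

Ratio test: |a_{n+1}/a_n| = 4/4 · 1/(n+1) → 0 as n → ∞.
Since the limit is 0 < 1 for every w, the series converges on all of ℝ and R = ∞.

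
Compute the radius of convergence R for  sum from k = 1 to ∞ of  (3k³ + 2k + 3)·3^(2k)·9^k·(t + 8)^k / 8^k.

R = 8/81

Ratio test: |a_{k+1}/a_k| = [(3(k+1)³ + 2(k+1) + 3)/(3k³ + 2k + 3)] · 9·9/8 → 81/8 as k → ∞.
Thus R = 1/(81/8) = 8/81.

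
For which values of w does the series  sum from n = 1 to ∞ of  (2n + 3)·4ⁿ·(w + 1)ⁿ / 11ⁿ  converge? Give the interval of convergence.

(-15/4, 7/4)

Ratio test: |a_{n+1}/a_n| = [(2(n+1) + 3)/(2n + 3)] · 4/11 → 4/11 as n → ∞.
The series converges when 4/11 · |w + 1| < 1, giving R = 11/4.
Endpoint w = 7/4: the n-th term does not approach 0; divergence by the term test.
When w = -15/4, the terms do not tend to 0, so the series diverges.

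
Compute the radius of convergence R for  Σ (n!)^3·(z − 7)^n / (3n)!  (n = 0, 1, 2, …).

R = 27

By the ratio test, |a_{n+1}/a_n| = (n+1)³/[(3n+1)·(3n+2)·(3n+3)] → 1/27.
Hence the series converges for |z − 7| < 1/(1/27) = 27, so the radius of convergence is 27.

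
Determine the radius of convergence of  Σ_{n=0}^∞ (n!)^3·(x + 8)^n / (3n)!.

R = 27

The ratio of consecutive coefficients is (n+1)³/[(3n+1)·(3n+2)·(3n+3)] → 1/27.
Thus R = 1/(1/27) = 27.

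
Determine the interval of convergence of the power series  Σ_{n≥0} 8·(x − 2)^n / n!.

Ratio test: |a_{n+1}/a_n| = 8/8 · 1/(n+1) → 0 as n → ∞.
Since the limit is 0 < 1 for every x, the series converges on all of ℝ and R = ∞.

(−∞, ∞)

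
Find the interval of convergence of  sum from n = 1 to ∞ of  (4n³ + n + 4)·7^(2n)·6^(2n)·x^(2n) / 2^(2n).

The ratio of consecutive coefficients is [(4(n+1)³ + (n+1) + 4)/(4n³ + n + 4)] · 49·36/4 → 441.
Successive powers of x differ by 2, so the series converges when |x|² · 441 < 1, i.e. |x| < √(1/441) = 1/21. So R = 1/21.
At x = 1/21: the terms have absolute value of order n³, which does not tend to 0, so the series diverges by the divergence test.
When x = -1/21, the n-th term does not approach 0; divergence by the term test.

(-1/21, 1/21)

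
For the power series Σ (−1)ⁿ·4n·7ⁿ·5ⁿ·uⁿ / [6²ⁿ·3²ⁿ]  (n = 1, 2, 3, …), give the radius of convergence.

Ratio test: |a_{n+1}/a_n| = [4(n+1)/4n] · 7·5/(36·9) → 35/324 as n → ∞.
Convergence for |u| · 35/324 < 1, i.e. |u| < 324/35. So R = 324/35.

R = 324/35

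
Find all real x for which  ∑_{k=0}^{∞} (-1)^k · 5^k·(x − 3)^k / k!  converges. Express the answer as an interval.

(−∞, ∞)

By the ratio test, |a_{k+1}/a_k| = 5 · 1/(k+1) → 0.
Since the limit is 0 < 1 for every x, the series converges on all of ℝ and R = ∞.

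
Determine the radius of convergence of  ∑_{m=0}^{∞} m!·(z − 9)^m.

Apply the ratio test: |a_{m+1}| / |a_m| = (m+1), which tends to ∞ as m → ∞.
The ratio grows without bound, so the series diverges whenever (z − 9) ≠ 0; it converges only at z = 9. R = 0.

R = 0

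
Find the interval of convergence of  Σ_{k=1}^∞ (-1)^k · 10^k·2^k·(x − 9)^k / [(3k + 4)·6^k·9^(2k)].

(-153/10, 333/10]

Ratio test: |a_{k+1}/a_k| = [(3k + 4)/(3(k+1) + 4)] · 10·2/(6·81) → 10/243 as k → ∞.
The series converges when 10/243 · |x − 9| < 1, giving R = 243/10.
Check x = 333/10: an alternating series whose terms decrease to 0 in absolute value, so it converges by the Leibniz criterion.
Check x = -153/10: the terms are asymptotic to a nonzero constant times 1/k, so the series diverges by limit comparison with Σ 1/k.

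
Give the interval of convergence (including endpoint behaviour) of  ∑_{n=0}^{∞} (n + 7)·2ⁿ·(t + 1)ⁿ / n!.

By the ratio test, |a_{n+1}/a_n| = ((n+1) + 7)/(n + 7) · 2 · 1/(n+1) → 0.
The limit is 0, so the series converges for all t; R = ∞.

(−∞, ∞)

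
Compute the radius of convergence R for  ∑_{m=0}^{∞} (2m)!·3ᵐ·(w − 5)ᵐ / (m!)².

Ratio test: |a_{m+1}/a_m| = (2m+1)·(2m+2)/(m+1)² · 3 → 12 as m → ∞.
The series converges when 12 · |w − 5| < 1, giving R = 1/12.

R = 1/12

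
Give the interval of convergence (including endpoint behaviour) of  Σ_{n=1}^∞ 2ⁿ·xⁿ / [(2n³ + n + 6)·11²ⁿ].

Ratio test: |a_{n+1}/a_n| = [(2n³ + n + 6)/(2(n+1)³ + (n+1) + 6)] · 2/121 → 2/121 as n → ∞.
Hence the series converges for |x| < 1/(2/121) = 121/2, so the radius of convergence is 121/2.
When x = 121/2, the terms are on the order of 1/n³, so the series converges absolutely by comparison with the p-series (p = 3 > 1).
When x = -121/2, the series is dominated by a constant times Σ 1/n³, which converges (p = 3 > 1).

[-121/2, 121/2]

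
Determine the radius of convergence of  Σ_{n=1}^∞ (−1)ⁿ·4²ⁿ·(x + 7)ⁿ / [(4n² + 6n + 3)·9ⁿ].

R = 9/16

The ratio of consecutive coefficients is [(4n² + 6n + 3)/(4(n+1)² + 6(n+1) + 3)] · 16/9 → 16/9.
Convergence for |x + 7| · 16/9 < 1, i.e. |x + 7| < 9/16. So R = 9/16.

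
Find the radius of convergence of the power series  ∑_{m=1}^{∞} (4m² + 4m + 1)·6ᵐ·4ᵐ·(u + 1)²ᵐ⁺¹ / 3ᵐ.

By the ratio test, |a_{m+1}/a_m| = [(4(m+1)² + 4(m+1) + 1)/(4m² + 4m + 1)] · 6·4/3 → 8.
Writing y = (u + 1)², the series in y has radius 1/8, so |u + 1| < √(1/8) and R = √2/4.

R = √2/4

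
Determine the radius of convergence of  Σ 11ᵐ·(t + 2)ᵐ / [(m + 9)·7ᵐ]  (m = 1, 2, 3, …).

R = 7/11

Ratio test: |a_{m+1}/a_m| = [(m + 9)/((m+1) + 9)] · 11/7 → 11/7 as m → ∞.
Hence the series converges for |t + 2| < 1/(11/7) = 7/11, so the radius of convergence is 7/11.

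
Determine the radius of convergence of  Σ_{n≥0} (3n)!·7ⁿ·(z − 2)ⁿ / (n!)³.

Ratio test: |a_{n+1}/a_n| = (3n+1)·(3n+2)·(3n+3)/(n+1)³ · 7 → 189 as n → ∞.
The series converges when 189 · |z − 2| < 1, giving R = 1/189.

R = 1/189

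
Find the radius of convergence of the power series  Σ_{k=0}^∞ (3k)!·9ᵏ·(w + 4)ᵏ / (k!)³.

The ratio of consecutive coefficients is (3k+1)·(3k+2)·(3k+3)/(k+1)³ · 9 → 243.
Convergence for |w + 4| · 243 < 1, i.e. |w + 4| < 1/243. So R = 1/243.

R = 1/243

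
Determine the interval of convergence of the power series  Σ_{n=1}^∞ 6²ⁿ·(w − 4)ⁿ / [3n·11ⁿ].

[133/36, 155/36)

Ratio test: |a_{n+1}/a_n| = [3n/3(n+1)] · 36/11 → 36/11 as n → ∞.
Hence the series converges for |w − 4| < 1/(36/11) = 11/36, so the radius of convergence is 11/36.
When w = 155/36, the terms behave like c/n; limit comparison with the harmonic series gives divergence.
At w = 133/36: convergence follows from the alternating series test (terms decrease monotonically to 0).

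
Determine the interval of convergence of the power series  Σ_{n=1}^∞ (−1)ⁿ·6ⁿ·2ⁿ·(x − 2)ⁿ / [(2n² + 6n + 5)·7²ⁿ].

[-25/12, 73/12]

By the ratio test, |a_{n+1}/a_n| = [(2n² + 6n + 5)/(2(n+1)² + 6(n+1) + 5)] · 6·2/49 → 12/49.
Thus R = 1/(12/49) = 49/12.
Check x = 73/12: the series is dominated by a constant times Σ 1/n², which converges (p = 2 > 1).
Endpoint x = -25/12: the series is dominated by a constant times Σ 1/n², which converges (p = 2 > 1).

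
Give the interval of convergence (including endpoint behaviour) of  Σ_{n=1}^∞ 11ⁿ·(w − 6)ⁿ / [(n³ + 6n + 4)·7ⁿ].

[59/11, 73/11]

The ratio of consecutive coefficients is [(n³ + 6n + 4)/((n+1)³ + 6(n+1) + 4)] · 11/7 → 11/7.
The series converges when 11/7 · |w − 6| < 1, giving R = 7/11.
Check w = 73/11: absolute convergence follows by limit comparison with Σ 1/n³.
Check w = 59/11: the terms are on the order of 1/n³, so the series converges absolutely by comparison with the p-series (p = 3 > 1).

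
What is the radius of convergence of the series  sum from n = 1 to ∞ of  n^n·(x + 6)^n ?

R = 0

By the Cauchy root test, |a_n|^(1/n) = n → ∞.
The root grows without bound, so R = 0 (convergence only at x = -6).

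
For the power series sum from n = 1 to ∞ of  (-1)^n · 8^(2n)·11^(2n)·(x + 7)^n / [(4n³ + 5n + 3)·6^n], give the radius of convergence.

R = 3/3872

By the ratio test, |a_{n+1}/a_n| = [(4n³ + 5n + 3)/(4(n+1)³ + 5(n+1) + 3)] · 64·121/6 → 3872/3.
Convergence for |x + 7| · 3872/3 < 1, i.e. |x + 7| < 3/3872. So R = 3/3872.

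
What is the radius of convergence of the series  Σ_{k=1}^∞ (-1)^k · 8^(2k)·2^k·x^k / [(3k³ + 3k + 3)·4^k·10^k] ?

R = 5/16

Apply the ratio test: |a_{k+1}| / |a_k| = [(3k³ + 3k + 3)/(3(k+1)³ + 3(k+1) + 3)] · 64·2/(4·10), which tends to 16/5 as k → ∞.
Hence the series converges for |x| < 1/(16/5) = 5/16, so the radius of convergence is 5/16.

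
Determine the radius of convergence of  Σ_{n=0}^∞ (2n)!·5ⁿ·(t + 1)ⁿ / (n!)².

R = 1/20

Ratio test: |a_{n+1}/a_n| = (2n+1)·(2n+2)/(n+1)² · 5 → 20 as n → ∞.
Hence the series converges for |t + 1| < 1/(20) = 1/20, so the radius of convergence is 1/20.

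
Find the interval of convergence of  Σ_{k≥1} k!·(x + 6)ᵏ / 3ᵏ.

{-6}

By the ratio test, |a_{k+1}/a_k| = (k+1) · 1/3 → ∞.
The ratio grows without bound, so the series diverges whenever (x + 6) ≠ 0; it converges only at x = -6. R = 0.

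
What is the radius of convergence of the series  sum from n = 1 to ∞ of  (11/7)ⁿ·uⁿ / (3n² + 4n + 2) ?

Ratio test: |a_{n+1}/a_n| = [(3n² + 4n + 2)/(3(n+1)² + 4(n+1) + 2)] · 11/7 → 11/7 as n → ∞.
Convergence for |u| · 11/7 < 1, i.e. |u| < 7/11. So R = 7/11.

R = 7/11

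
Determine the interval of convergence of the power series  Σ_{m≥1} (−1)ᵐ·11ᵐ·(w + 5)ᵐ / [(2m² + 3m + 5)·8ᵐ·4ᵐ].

The ratio of consecutive coefficients is [(2m² + 3m + 5)/(2(m+1)² + 3(m+1) + 5)] · 11/(8·4) → 11/32.
Convergence for |w + 5| · 11/32 < 1, i.e. |w + 5| < 32/11. So R = 32/11.
At w = -23/11: absolute convergence follows by limit comparison with Σ 1/m².
When w = -87/11, the series is dominated by a constant times Σ 1/m², which converges (p = 2 > 1).

[-87/11, -23/11]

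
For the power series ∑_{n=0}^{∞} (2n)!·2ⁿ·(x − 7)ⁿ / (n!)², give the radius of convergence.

R = 1/8

By the ratio test, |a_{n+1}/a_n| = (2n+1)·(2n+2)/(n+1)² · 2 → 8.
Convergence for |x − 7| · 8 < 1, i.e. |x − 7| < 1/8. So R = 1/8.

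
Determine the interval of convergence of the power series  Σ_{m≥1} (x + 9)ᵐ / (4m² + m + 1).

Ratio test: |a_{m+1}/a_m| = (4m² + m + 1)/(4(m+1)² + (m+1) + 1) → 1 as m → ∞.
Hence R = 1.
Check x = -8: absolute convergence follows by limit comparison with Σ 1/m².
Check x = -10: the series is dominated by a constant times Σ 1/m², which converges (p = 2 > 1).

[-10, -8]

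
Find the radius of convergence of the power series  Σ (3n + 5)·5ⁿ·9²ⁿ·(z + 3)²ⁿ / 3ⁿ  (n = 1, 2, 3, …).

R = √15/45

The ratio of consecutive coefficients is [(3(n+1) + 5)/(3n + 5)] · 5·81/3 → 135.
Successive powers of (z + 3) differ by 2, so the series converges when |z + 3|² · 135 < 1, i.e. |z + 3| < √(1/135). So R = √15/45.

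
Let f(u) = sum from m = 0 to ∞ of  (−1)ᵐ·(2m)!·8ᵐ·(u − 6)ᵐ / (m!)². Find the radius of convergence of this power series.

The ratio of consecutive coefficients is (2m+1)·(2m+2)/(m+1)² · 8 → 32.
Thus R = 1/(32) = 1/32.

R = 1/32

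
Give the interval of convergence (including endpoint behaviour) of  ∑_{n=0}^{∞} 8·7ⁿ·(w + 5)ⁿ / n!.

(−∞, ∞)

The ratio of consecutive coefficients is 8/8 · 7 · 1/(n+1) → 0.
The limit is 0, so the series converges for all w; R = ∞.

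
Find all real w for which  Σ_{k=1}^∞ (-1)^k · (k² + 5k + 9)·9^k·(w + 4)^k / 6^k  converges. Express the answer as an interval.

Apply the ratio test: |a_{k+1}| / |a_k| = [((k+1)² + 5(k+1) + 9)/(k² + 5k + 9)] · 9/6, which tends to 3/2 as k → ∞.
Hence the series converges for |w + 4| < 1/(3/2) = 2/3, so the radius of convergence is 2/3.
When w = -10/3, the k-th term does not approach 0; divergence by the term test.
Check w = -14/3: the k-th term does not approach 0; divergence by the term test.

(-14/3, -10/3)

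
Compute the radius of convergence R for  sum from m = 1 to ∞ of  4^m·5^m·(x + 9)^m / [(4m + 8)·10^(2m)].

Ratio test: |a_{m+1}/a_m| = [(4m + 8)/(4(m+1) + 8)] · 4·5/100 → 1/5 as m → ∞.
Hence the series converges for |x + 9| < 1/(1/5) = 5, so the radius of convergence is 5.

R = 5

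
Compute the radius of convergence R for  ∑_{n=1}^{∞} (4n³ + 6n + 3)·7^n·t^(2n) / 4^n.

R = 2√7/7

Apply the ratio test: |a_{n+1}| / |a_n| = [(4(n+1)³ + 6(n+1) + 3)/(4n³ + 6n + 3)] · 7/4, which tends to 7/4 as n → ∞.
Writing y = t², the series in y has radius 4/7, so |t| < √(4/7) and R = 2√7/7.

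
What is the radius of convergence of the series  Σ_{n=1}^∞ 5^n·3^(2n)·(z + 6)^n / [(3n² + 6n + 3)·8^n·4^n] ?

R = 32/45

By the ratio test, |a_{n+1}/a_n| = [(3n² + 6n + 3)/(3(n+1)² + 6(n+1) + 3)] · 5·9/(8·4) → 45/32.
Convergence for |z + 6| · 45/32 < 1, i.e. |z + 6| < 32/45. So R = 32/45.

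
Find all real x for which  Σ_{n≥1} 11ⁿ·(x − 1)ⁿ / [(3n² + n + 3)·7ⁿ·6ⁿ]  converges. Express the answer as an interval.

Apply the ratio test: |a_{n+1}| / |a_n| = [(3n² + n + 3)/(3(n+1)² + (n+1) + 3)] · 11/(7·6), which tends to 11/42 as n → ∞.
The series converges when 11/42 · |x − 1| < 1, giving R = 42/11.
Endpoint x = 53/11: the terms are on the order of 1/n², so the series converges absolutely by comparison with the p-series (p = 2 > 1).
Check x = -31/11: the series is dominated by a constant times Σ 1/n², which converges (p = 2 > 1).

[-31/11, 53/11]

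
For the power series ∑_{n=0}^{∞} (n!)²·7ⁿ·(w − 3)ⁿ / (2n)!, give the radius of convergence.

The ratio of consecutive coefficients is (n+1)²/[(2n+1)·(2n+2)] · 7 → 7/4.
Hence the series converges for |w − 3| < 1/(7/4) = 4/7, so the radius of convergence is 4/7.

R = 4/7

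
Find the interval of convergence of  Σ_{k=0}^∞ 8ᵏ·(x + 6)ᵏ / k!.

Ratio test: |a_{k+1}/a_k| = 8 · 1/(k+1) → 0 as k → ∞.
The ratio tends to 0 regardless of x, hence R = ∞.

(−∞, ∞)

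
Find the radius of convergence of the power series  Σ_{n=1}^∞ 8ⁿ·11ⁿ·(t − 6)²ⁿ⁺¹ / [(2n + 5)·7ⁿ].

The ratio of consecutive coefficients is [(2n + 5)/(2(n+1) + 5)] · 8·11/7 → 88/7.
Successive powers of (t − 6) differ by 2, so the series converges when |t − 6|² · 88/7 < 1, i.e. |t − 6| < √(7/88). So R = √154/44.

R = √154/44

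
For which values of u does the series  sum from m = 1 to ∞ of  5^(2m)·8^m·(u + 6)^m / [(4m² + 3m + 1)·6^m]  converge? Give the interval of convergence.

[-603/100, -597/100]

The ratio of consecutive coefficients is [(4m² + 3m + 1)/(4(m+1)² + 3(m+1) + 1)] · 25·8/6 → 100/3.
The series converges when 100/3 · |u + 6| < 1, giving R = 3/100.
Endpoint u = -597/100: the series is dominated by a constant times Σ 1/m², which converges (p = 2 > 1).
Endpoint u = -603/100: the terms are on the order of 1/m², so the series converges absolutely by comparison with the p-series (p = 2 > 1).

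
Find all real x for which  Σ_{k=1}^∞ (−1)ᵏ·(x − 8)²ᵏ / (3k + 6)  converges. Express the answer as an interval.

[7, 9]

Ratio test: |a_{k+1}/a_k| = (3k + 6)/(3(k+1) + 6) → 1 as k → ∞.
Writing y = (x − 8)², the series in y has radius 1, so |x − 8| < √(1) = 1 and R = 1.
Check x = 9: the terms alternate in sign and decrease monotonically to 0 in absolute value (size ~ c/k), so the alternating series test gives convergence.
When x = 7, an alternating series whose terms decrease to 0 in absolute value, so it converges by the Leibniz criterion.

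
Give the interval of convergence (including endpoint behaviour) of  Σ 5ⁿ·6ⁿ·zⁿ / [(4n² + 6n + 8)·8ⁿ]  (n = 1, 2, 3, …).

The ratio of consecutive coefficients is [(4n² + 6n + 8)/(4(n+1)² + 6(n+1) + 8)] · 5·6/8 → 15/4.
The series converges when 15/4 · |z| < 1, giving R = 4/15.
Check z = 4/15: the terms are on the order of 1/n², so the series converges absolutely by comparison with the p-series (p = 2 > 1).
Check z = -4/15: the series is dominated by a constant times Σ 1/n², which converges (p = 2 > 1).

[-4/15, 4/15]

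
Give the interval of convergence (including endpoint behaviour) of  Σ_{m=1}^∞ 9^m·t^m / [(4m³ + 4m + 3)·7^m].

Apply the ratio test: |a_{m+1}| / |a_m| = [(4m³ + 4m + 3)/(4(m+1)³ + 4(m+1) + 3)] · 9/7, which tends to 9/7 as m → ∞.
Convergence for |t| · 9/7 < 1, i.e. |t| < 7/9. So R = 7/9.
At t = 7/9: the series is dominated by a constant times Σ 1/m³, which converges (p = 3 > 1).
At t = -7/9: absolute convergence follows by limit comparison with Σ 1/m³.

[-7/9, 7/9]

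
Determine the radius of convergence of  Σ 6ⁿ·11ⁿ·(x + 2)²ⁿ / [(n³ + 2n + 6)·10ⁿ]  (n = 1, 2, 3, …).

R = √165/33

Apply the ratio test: |a_{n+1}| / |a_n| = [(n³ + 2n + 6)/((n+1)³ + 2(n+1) + 6)] · 6·11/10, which tends to 33/5 as n → ∞.
Writing y = (x + 2)², the series in y has radius 5/33, so |x + 2| < √(5/33) and R = √165/33.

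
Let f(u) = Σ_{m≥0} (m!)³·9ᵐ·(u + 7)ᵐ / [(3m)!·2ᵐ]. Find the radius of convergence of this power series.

By the ratio test, |a_{m+1}/a_m| = (m+1)³/[(3m+1)·(3m+2)·(3m+3)] · 9/2 → 1/6.
Convergence for |u + 7| · 1/6 < 1, i.e. |u + 7| < 6. So R = 6.

R = 6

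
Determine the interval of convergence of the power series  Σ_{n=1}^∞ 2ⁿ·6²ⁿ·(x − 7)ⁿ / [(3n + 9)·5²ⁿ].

[479/72, 529/72)

Ratio test: |a_{n+1}/a_n| = [(3n + 9)/(3(n+1) + 9)] · 2·36/25 → 72/25 as n → ∞.
Hence the series converges for |x − 7| < 1/(72/25) = 25/72, so the radius of convergence is 25/72.
At x = 529/72: the terms behave like c/n; limit comparison with the harmonic series gives divergence.
Endpoint x = 479/72: an alternating series whose terms decrease to 0 in absolute value, so it converges by the Leibniz criterion.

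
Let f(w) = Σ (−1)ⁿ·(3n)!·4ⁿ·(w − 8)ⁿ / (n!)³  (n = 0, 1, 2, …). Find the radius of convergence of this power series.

The ratio of consecutive coefficients is (3n+1)·(3n+2)·(3n+3)/(n+1)³ · 4 → 108.
Convergence for |w − 8| · 108 < 1, i.e. |w − 8| < 1/108. So R = 1/108.

R = 1/108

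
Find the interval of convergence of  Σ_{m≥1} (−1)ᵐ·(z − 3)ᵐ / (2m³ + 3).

[2, 4]

By the ratio test, |a_{m+1}/a_m| = (2m³ + 3)/(2(m+1)³ + 3) → 1.
So the series converges when |z − 3| < 1 and diverges when |z − 3| > 1; R = 1.
Endpoint z = 4: the series is dominated by a constant times Σ 1/m³, which converges (p = 3 > 1).
Endpoint z = 2: the terms are on the order of 1/m³, so the series converges absolutely by comparison with the p-series (p = 3 > 1).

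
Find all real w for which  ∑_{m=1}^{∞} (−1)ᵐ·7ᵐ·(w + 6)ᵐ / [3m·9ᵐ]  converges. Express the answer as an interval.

By the ratio test, |a_{m+1}/a_m| = [3m/3(m+1)] · 7/9 → 7/9.
Hence the series converges for |w + 6| < 1/(7/9) = 9/7, so the radius of convergence is 9/7.
At w = -33/7: the terms alternate in sign and decrease monotonically to 0 in absolute value (size ~ c/m), so the alternating series test gives convergence.
At w = -51/7: the terms are asymptotic to a nonzero constant times 1/m, so the series diverges by limit comparison with Σ 1/m.

(-51/7, -33/7]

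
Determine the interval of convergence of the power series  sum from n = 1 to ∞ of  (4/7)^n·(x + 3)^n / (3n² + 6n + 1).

[-19/4, -5/4]

Ratio test: |a_{n+1}/a_n| = [(3n² + 6n + 1)/(3(n+1)² + 6(n+1) + 1)] · 4/7 → 4/7 as n → ∞.
Convergence for |x + 3| · 4/7 < 1, i.e. |x + 3| < 7/4. So R = 7/4.
At x = -5/4: the terms are on the order of 1/n², so the series converges absolutely by comparison with the p-series (p = 2 > 1).
When x = -19/4, the series is dominated by a constant times Σ 1/n², which converges (p = 2 > 1).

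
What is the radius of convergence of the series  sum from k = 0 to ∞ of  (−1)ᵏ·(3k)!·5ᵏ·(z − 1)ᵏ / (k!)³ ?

Ratio test: |a_{k+1}/a_k| = (3k+1)·(3k+2)·(3k+3)/(k+1)³ · 5 → 135 as k → ∞.
Hence the series converges for |z − 1| < 1/(135) = 1/135, so the radius of convergence is 1/135.

R = 1/135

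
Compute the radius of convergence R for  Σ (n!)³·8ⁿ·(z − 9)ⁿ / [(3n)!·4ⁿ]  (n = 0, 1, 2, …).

R = 27/2

Ratio test: |a_{n+1}/a_n| = (n+1)³/[(3n+1)·(3n+2)·(3n+3)] · 8/4 → 2/27 as n → ∞.
Hence the series converges for |z − 9| < 1/(2/27) = 27/2, so the radius of convergence is 27/2.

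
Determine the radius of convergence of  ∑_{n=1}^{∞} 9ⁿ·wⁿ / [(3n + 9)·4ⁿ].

R = 4/9

Apply the ratio test: |a_{n+1}| / |a_n| = [(3n + 9)/(3(n+1) + 9)] · 9/4, which tends to 9/4 as n → ∞.
Thus R = 1/(9/4) = 4/9.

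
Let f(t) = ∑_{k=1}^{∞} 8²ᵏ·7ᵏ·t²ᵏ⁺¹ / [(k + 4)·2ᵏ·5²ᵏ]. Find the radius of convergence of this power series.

R = 5√14/56

Apply the ratio test: |a_{k+1}| / |a_k| = [(k + 4)/((k+1) + 4)] · 64·7/(2·25), which tends to 224/25 as k → ∞.
Writing y = t², the series in y has radius 25/224, so |t| < √(25/224) and R = 5√14/56.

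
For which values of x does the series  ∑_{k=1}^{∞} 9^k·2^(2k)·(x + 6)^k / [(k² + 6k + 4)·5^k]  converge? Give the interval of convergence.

[-221/36, -211/36]

Apply the ratio test: |a_{k+1}| / |a_k| = [(k² + 6k + 4)/((k+1)² + 6(k+1) + 4)] · 9·4/5, which tends to 36/5 as k → ∞.
Convergence for |x + 6| · 36/5 < 1, i.e. |x + 6| < 5/36. So R = 5/36.
Check x = -211/36: the series is dominated by a constant times Σ 1/k², which converges (p = 2 > 1).
When x = -221/36, absolute convergence follows by limit comparison with Σ 1/k².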